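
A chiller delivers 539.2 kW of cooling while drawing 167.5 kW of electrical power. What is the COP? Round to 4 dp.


COP = 539.2 / 167.5 = 3.2191

3.2191


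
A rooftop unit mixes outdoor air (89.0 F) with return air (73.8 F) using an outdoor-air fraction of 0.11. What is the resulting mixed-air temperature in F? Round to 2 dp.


T_mix = 0.11*89.0 + 0.89*73.8 = 75.47 F

75.47 F


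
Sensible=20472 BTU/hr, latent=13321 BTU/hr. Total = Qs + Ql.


Qt = 20472 + 13321 = 33793 BTU/hr

33793 BTU/hr


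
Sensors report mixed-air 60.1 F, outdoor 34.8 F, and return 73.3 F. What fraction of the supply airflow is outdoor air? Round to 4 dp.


frac = (60.1 - 73.3) / (34.8 - 73.3) = 0.3429

0.3429


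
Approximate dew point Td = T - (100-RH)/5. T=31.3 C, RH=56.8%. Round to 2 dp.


Td = 31.3 - (100-56.8)/5 = 22.66 C

22.66 C


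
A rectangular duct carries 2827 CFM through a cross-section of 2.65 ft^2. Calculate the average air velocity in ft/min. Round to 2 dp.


V = 2827 / 2.65 = 1066.79 ft/min

1066.79 ft/min


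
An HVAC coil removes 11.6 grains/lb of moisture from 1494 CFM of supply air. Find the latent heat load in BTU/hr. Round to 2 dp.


Q = 0.68 * 1494 * 11.6 = 11784.67 BTU/hr

11784.67 BTU/hr


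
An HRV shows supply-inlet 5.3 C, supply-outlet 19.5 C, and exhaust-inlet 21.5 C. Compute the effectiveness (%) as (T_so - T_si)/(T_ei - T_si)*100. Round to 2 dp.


eff = (19.5-5.3)/(21.5-5.3)*100 = 87.65 %

87.65 %


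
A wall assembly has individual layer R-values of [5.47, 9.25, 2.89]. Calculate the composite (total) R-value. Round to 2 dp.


R_total = 5.47 + 9.25 + 2.89 = 17.61

17.61


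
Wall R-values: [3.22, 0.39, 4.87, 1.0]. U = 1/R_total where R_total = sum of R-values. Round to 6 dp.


R_total = 3.22 + 0.39 + 4.87 + 1.0 = 9.48
U = 1/9.48 = 0.105485

0.105485


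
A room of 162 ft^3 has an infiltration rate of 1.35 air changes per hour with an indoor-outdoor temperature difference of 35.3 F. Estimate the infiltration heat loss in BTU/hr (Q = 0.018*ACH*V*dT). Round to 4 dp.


Q = 0.018 * 1.35 * 162 * 35.3 = 138.9620 BTU/hr

138.9620 BTU/hr


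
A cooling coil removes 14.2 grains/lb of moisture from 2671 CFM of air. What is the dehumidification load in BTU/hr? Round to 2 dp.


Q = 0.68 * 2671 * 14.2 = 25791.18 BTU/hr

25791.18 BTU/hr


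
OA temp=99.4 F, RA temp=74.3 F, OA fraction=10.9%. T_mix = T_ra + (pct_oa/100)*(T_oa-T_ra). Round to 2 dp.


T_mix = 74.3 + (10.9/100)*(99.4-74.3) = 77.04 F

77.04 F


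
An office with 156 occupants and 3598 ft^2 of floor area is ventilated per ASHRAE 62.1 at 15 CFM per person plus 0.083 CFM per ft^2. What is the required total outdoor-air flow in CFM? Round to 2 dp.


Total = 156*15 + 3598*0.083 = 2638.63 CFM

2638.63 CFM


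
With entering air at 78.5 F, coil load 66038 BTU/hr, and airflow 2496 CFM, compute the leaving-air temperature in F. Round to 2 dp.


dT = 66038/(1.08*2496) = 24.4977
T_leave = 78.5 - 24.4977 = 54.00 F

54.00 F


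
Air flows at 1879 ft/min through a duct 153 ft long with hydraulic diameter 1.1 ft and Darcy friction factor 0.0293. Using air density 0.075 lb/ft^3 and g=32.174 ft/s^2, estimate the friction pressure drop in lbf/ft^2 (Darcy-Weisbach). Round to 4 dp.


v_fps = 1879/60 = 31.3167 ft/s
dp = 0.0293*(153/1.1)*0.075*31.3167^2/(2*32.174) = 4.6585 lbf/ft^2

4.6585 lbf/ft^2


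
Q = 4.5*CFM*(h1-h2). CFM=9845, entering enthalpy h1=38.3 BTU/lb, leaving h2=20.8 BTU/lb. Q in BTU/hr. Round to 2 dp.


Q = 4.5 * 9845 * (38.3 - 20.8) = 775293.75 BTU/hr

775293.75 BTU/hr


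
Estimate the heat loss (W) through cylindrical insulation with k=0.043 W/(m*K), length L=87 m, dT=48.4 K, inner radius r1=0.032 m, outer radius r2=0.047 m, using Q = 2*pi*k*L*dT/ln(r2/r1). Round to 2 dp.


Q = 2*pi*0.043*87*48.4/ln(0.047/0.032) = 2959.49 W

2959.49 W


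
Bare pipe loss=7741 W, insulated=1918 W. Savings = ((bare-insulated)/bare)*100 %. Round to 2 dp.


Savings = ((7741-1918)/7741)*100 = 75.22 %

75.22 %


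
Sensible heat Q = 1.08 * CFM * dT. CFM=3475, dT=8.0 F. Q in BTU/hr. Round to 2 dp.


Q = 1.08 * 3475 * 8.0 = 30024.00 BTU/hr

30024.00 BTU/hr


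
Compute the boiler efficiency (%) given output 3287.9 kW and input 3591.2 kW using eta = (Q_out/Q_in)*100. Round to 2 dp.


eta = (3287.9/3591.2)*100 = 91.55 %

91.55 %


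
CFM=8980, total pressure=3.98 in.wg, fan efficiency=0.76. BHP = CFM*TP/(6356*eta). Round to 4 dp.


BHP = 8980 * 3.98 / (6356 * 0.76) = 7.3988 hp

7.3988 hp


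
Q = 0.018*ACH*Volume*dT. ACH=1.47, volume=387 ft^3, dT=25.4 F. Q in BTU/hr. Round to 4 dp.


Q = 0.018 * 1.47 * 387 * 25.4 = 260.0965 BTU/hr

260.0965 BTU/hr


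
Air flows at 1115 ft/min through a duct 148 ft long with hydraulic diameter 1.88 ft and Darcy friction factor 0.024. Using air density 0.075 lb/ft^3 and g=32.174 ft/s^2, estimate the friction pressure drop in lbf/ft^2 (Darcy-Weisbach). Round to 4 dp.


v_fps = 1115/60 = 18.5833 ft/s
dp = 0.024*(148/1.88)*0.075*18.5833^2/(2*32.174) = 0.7605 lbf/ft^2

0.7605 lbf/ft^2


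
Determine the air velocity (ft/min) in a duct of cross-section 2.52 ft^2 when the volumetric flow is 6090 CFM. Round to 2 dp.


V = 6090 / 2.52 = 2416.67 ft/min

2416.67 ft/min


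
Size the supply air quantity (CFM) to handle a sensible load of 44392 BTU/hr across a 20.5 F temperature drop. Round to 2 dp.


CFM = 44392 / (1.08 * 20.5) = 2005.06

2005.06 CFM


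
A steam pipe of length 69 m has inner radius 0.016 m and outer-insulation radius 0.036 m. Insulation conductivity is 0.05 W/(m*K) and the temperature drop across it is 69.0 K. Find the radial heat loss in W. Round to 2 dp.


Q = 2*pi*0.05*69*69.0/ln(0.036/0.016) = 1844.44 W

1844.44 W


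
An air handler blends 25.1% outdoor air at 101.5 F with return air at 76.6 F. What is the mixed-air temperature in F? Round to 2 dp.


T_mix = 76.6 + (25.1/100)*(101.5-76.6) = 82.85 F

82.85 F


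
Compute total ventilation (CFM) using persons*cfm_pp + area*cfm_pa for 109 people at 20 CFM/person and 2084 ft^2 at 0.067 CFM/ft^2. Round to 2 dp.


Total = 109*20 + 2084*0.067 = 2319.63 CFM

2319.63 CFM


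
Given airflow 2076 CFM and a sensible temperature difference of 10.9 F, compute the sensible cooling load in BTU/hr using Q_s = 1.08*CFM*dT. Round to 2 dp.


Q = 1.08 * 2076 * 10.9 = 24438.67 BTU/hr

24438.67 BTU/hr


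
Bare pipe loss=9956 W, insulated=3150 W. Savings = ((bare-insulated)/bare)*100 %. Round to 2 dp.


Savings = ((9956-3150)/9956)*100 = 68.36 %

68.36 %


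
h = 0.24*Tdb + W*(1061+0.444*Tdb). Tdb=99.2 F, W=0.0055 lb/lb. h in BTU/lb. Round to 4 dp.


h = 0.24*99.2 + 0.0055*(1061+0.444*99.2) = 29.8857 BTU/lb

29.8857 BTU/lb


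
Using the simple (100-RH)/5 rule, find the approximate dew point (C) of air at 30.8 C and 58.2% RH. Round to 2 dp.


Td = 30.8 - (100-58.2)/5 = 22.44 C

22.44 C


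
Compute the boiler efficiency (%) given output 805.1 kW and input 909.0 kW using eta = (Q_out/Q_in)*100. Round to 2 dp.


eta = (805.1/909.0)*100 = 88.57 %

88.57 %


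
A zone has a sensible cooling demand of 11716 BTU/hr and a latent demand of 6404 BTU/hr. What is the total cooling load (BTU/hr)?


Qt = 11716 + 6404 = 18120 BTU/hr

18120 BTU/hr


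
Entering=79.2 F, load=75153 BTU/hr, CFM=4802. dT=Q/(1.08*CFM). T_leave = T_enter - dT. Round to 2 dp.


dT = 75153/(1.08*4802) = 14.4911
T_leave = 79.2 - 14.4911 = 64.71 F

64.71 F


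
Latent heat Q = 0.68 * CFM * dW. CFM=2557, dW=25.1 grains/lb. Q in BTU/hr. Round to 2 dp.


Q = 0.68 * 2557 * 25.1 = 43642.88 BTU/hr

43642.88 BTU/hr


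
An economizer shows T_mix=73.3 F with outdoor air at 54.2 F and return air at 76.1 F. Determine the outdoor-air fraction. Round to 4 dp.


frac = (73.3 - 76.1) / (54.2 - 76.1) = 0.1279

0.1279


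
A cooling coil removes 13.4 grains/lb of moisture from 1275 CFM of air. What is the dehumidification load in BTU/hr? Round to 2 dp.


Q = 0.68 * 1275 * 13.4 = 11617.80 BTU/hr

11617.80 BTU/hr


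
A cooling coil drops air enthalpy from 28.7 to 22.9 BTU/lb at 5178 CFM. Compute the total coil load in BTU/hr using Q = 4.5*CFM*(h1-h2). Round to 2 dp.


Q = 4.5 * 5178 * (28.7 - 22.9) = 135145.80 BTU/hr

135145.80 BTU/hr


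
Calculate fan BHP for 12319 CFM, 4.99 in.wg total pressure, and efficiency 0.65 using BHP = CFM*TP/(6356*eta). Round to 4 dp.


BHP = 12319 * 4.99 / (6356 * 0.65) = 14.8792 hp

14.8792 hp


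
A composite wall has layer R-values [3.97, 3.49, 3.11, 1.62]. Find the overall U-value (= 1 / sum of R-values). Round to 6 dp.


R_total = 3.97 + 3.49 + 3.11 + 1.62 = 12.19
U = 1/12.19 = 0.082034

0.082034


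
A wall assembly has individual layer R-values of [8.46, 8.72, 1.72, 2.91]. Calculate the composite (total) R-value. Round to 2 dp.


R_total = 8.46 + 8.72 + 1.72 + 2.91 = 21.81

21.81


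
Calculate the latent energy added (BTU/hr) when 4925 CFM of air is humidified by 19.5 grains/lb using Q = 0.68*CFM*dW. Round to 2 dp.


Q = 0.68 * 4925 * 19.5 = 65305.50 BTU/hr

65305.50 BTU/hr


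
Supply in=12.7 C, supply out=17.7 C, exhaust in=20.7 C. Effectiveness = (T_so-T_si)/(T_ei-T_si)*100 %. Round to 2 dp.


eff = (17.7-12.7)/(20.7-12.7)*100 = 62.50 %

62.50 %


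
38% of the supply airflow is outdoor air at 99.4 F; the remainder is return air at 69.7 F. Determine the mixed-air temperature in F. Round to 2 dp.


T_mix = 0.38*99.4 + 0.62*69.7 = 80.99 F

80.99 F


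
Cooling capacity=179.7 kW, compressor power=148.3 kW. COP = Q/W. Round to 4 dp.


COP = 179.7 / 148.3 = 1.2117

1.2117


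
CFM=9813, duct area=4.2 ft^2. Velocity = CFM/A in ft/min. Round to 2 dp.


V = 9813 / 4.2 = 2336.43 ft/min

2336.43 ft/min


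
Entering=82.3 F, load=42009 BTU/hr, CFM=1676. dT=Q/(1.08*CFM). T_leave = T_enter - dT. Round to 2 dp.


dT = 42009/(1.08*1676) = 23.2084
T_leave = 82.3 - 23.2084 = 59.09 F

59.09 F


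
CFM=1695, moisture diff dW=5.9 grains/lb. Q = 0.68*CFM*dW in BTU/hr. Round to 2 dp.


Q = 0.68 * 1695 * 5.9 = 6800.34 BTU/hr

6800.34 BTU/hr


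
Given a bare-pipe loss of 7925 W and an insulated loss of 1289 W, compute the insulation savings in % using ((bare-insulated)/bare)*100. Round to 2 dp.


Savings = ((7925-1289)/7925)*100 = 83.74 %

83.74 %


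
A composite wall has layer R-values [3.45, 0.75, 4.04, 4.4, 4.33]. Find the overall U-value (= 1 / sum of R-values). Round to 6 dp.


R_total = 3.45 + 0.75 + 4.04 + 4.4 + 4.33 = 16.97
U = 1/16.97 = 0.058928

0.058928


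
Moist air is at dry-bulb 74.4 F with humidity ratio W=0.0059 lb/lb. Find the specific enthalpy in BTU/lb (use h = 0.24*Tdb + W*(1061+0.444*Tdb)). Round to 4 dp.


h = 0.24*74.4 + 0.0059*(1061+0.444*74.4) = 24.3108 BTU/lb

24.3108 BTU/lb


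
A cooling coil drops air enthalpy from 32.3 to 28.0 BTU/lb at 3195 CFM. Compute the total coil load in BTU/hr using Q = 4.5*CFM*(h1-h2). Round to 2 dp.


Q = 4.5 * 3195 * (32.3 - 28.0) = 61823.25 BTU/hr

61823.25 BTU/hr


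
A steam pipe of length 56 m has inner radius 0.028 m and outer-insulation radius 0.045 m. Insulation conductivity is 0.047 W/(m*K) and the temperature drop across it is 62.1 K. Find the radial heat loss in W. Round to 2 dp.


Q = 2*pi*0.047*56*62.1/ln(0.045/0.028) = 2164.51 W

2164.51 W


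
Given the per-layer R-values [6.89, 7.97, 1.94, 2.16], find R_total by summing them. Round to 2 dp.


R_total = 6.89 + 7.97 + 1.94 + 2.16 = 18.96

18.96


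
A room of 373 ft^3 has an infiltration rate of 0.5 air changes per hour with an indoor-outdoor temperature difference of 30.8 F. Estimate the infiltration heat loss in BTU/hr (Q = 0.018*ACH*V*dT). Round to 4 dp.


Q = 0.018 * 0.5 * 373 * 30.8 = 103.3956 BTU/hr

103.3956 BTU/hr


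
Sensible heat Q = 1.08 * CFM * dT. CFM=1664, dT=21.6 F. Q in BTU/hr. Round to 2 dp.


Q = 1.08 * 1664 * 21.6 = 38817.79 BTU/hr

38817.79 BTU/hr


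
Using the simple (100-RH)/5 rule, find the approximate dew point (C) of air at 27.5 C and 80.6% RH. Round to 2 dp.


Td = 27.5 - (100-80.6)/5 = 23.62 C

23.62 C


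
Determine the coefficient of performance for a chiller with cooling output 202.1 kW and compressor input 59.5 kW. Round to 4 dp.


COP = 202.1 / 59.5 = 3.3966

3.3966


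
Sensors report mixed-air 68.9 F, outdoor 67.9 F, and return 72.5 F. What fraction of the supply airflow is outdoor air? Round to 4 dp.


frac = (68.9 - 72.5) / (67.9 - 72.5) = 0.7826

0.7826


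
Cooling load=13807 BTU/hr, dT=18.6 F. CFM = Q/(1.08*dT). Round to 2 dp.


CFM = 13807 / (1.08 * 18.6) = 687.33

687.33 CFM


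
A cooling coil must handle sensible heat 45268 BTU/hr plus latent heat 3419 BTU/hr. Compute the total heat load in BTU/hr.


Qt = 45268 + 3419 = 48687 BTU/hr

48687 BTU/hr


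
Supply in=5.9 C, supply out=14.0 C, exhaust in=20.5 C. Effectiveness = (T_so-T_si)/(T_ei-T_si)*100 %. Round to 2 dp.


eff = (14.0-5.9)/(20.5-5.9)*100 = 55.48 %

55.48 %


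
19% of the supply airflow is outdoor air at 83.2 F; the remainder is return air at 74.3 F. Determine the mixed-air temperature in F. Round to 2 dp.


T_mix = 0.19*83.2 + 0.81*74.3 = 75.99 F

75.99 F


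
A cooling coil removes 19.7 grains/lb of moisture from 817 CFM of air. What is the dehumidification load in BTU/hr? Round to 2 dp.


Q = 0.68 * 817 * 19.7 = 10944.53 BTU/hr

10944.53 BTU/hr


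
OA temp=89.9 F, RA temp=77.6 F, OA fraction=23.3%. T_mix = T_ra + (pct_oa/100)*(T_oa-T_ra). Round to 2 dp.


T_mix = 77.6 + (23.3/100)*(89.9-77.6) = 80.47 F

80.47 F


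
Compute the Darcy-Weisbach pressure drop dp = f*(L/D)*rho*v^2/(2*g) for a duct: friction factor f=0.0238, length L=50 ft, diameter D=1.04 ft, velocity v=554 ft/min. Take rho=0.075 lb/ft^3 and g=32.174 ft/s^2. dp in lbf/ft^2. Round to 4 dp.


v_fps = 554/60 = 9.2333 ft/s
dp = 0.0238*(50/1.04)*0.075*9.2333^2/(2*32.174) = 0.1137 lbf/ft^2

0.1137 lbf/ft^2


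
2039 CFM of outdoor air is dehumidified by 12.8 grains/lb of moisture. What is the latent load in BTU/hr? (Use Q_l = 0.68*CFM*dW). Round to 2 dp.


Q = 0.68 * 2039 * 12.8 = 17747.46 BTU/hr

17747.46 BTU/hr


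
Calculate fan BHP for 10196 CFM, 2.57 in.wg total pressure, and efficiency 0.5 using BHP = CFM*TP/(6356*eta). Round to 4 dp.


BHP = 10196 * 2.57 / (6356 * 0.5) = 8.2453 hp

8.2453 hp


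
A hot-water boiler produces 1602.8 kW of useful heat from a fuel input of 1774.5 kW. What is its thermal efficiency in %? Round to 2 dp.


eta = (1602.8/1774.5)*100 = 90.32 %

90.32 %


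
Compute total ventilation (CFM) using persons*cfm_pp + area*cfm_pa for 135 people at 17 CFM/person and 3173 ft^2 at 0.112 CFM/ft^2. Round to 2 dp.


Total = 135*17 + 3173*0.112 = 2650.38 CFM

2650.38 CFM


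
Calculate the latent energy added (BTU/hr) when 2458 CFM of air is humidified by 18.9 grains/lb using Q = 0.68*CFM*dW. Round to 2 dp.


Q = 0.68 * 2458 * 18.9 = 31590.22 BTU/hr

31590.22 BTU/hr


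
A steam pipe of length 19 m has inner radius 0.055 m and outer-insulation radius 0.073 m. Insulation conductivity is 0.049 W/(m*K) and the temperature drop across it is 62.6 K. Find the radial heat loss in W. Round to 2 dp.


Q = 2*pi*0.049*19*62.6/ln(0.073/0.055) = 1293.37 W

1293.37 W


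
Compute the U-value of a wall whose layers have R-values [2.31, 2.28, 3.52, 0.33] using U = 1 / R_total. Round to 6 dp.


R_total = 2.31 + 2.28 + 3.52 + 0.33 = 8.44
U = 1/8.44 = 0.118483

0.118483


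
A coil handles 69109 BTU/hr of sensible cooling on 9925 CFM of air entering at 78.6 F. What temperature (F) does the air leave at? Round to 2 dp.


dT = 69109/(1.08*9925) = 6.4473
T_leave = 78.6 - 6.4473 = 72.15 F

72.15 F


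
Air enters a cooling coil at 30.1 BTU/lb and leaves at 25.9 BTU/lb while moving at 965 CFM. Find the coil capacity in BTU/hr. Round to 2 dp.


Q = 4.5 * 965 * (30.1 - 25.9) = 18238.50 BTU/hr

18238.50 BTU/hr


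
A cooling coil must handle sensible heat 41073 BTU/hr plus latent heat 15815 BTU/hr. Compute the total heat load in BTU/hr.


Qt = 41073 + 15815 = 56888 BTU/hr

56888 BTU/hr


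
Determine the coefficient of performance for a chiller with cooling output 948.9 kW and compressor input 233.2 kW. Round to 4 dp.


COP = 948.9 / 233.2 = 4.0690

4.0690


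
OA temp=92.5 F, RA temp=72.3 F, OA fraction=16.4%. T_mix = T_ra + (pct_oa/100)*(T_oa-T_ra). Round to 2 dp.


T_mix = 72.3 + (16.4/100)*(92.5-72.3) = 75.61 F

75.61 F


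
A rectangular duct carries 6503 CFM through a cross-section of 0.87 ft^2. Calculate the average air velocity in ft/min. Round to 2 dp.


V = 6503 / 0.87 = 7474.71 ft/min

7474.71 ft/min


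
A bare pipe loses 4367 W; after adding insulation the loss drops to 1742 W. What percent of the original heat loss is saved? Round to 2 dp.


Savings = ((4367-1742)/4367)*100 = 60.11 %

60.11 %


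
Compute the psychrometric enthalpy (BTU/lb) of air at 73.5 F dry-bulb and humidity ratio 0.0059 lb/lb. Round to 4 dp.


h = 0.24*73.5 + 0.0059*(1061+0.444*73.5) = 24.0924 BTU/lb

24.0924 BTU/lb


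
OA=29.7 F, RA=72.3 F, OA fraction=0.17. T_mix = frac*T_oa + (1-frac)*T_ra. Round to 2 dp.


T_mix = 0.17*29.7 + 0.83*72.3 = 65.06 F

65.06 F


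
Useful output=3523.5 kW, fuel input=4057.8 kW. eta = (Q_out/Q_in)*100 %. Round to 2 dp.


eta = (3523.5/4057.8)*100 = 86.83 %

86.83 %


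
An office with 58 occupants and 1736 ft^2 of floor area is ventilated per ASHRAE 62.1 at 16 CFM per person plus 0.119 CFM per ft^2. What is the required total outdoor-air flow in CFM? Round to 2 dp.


Total = 58*16 + 1736*0.119 = 1134.58 CFM

1134.58 CFM


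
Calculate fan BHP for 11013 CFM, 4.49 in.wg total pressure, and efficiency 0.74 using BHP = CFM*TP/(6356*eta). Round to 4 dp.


BHP = 11013 * 4.49 / (6356 * 0.74) = 10.5132 hp

10.5132 hp


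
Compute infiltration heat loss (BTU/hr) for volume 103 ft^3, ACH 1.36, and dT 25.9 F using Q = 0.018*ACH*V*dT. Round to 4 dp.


Q = 0.018 * 1.36 * 103 * 25.9 = 65.3053 BTU/hr

65.3053 BTU/hr


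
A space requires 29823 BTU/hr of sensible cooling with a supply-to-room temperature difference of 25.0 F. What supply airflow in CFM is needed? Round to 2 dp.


CFM = 29823 / (1.08 * 25.0) = 1104.56

1104.56 CFM


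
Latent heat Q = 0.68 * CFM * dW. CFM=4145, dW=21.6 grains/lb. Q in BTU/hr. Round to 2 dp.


Q = 0.68 * 4145 * 21.6 = 60881.76 BTU/hr

60881.76 BTU/hr


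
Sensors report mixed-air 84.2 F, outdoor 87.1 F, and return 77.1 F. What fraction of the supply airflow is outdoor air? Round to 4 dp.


frac = (84.2 - 77.1) / (87.1 - 77.1) = 0.7100

0.7100


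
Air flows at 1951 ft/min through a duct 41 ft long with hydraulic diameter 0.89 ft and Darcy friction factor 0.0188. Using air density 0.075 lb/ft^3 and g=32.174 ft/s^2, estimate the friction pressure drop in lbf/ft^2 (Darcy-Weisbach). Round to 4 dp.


v_fps = 1951/60 = 32.5167 ft/s
dp = 0.0188*(41/0.89)*0.075*32.5167^2/(2*32.174) = 1.0673 lbf/ft^2

1.0673 lbf/ft^2


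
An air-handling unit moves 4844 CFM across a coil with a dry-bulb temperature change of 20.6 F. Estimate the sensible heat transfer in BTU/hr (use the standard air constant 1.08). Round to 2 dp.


Q = 1.08 * 4844 * 20.6 = 107769.31 BTU/hr

107769.31 BTU/hr


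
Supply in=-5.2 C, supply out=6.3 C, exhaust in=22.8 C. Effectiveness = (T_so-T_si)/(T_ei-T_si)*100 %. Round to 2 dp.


eff = (6.3-(-5.2))/(22.8-(-5.2))*100 = 41.07 %

41.07 %


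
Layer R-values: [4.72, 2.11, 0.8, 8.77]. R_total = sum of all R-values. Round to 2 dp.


R_total = 4.72 + 2.11 + 0.8 + 8.77 = 16.40

16.40


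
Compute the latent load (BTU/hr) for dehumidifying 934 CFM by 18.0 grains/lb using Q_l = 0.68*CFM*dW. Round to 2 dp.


Q = 0.68 * 934 * 18.0 = 11432.16 BTU/hr

11432.16 BTU/hr


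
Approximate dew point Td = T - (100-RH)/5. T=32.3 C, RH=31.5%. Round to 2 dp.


Td = 32.3 - (100-31.5)/5 = 18.60 C

18.60 C


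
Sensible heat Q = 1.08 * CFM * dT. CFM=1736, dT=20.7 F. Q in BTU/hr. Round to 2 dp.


Q = 1.08 * 1736 * 20.7 = 38810.02 BTU/hr

38810.02 BTU/hr


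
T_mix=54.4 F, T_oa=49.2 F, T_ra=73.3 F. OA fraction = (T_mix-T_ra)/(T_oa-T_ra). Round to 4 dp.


frac = (54.4 - 73.3) / (49.2 - 73.3) = 0.7842

0.7842


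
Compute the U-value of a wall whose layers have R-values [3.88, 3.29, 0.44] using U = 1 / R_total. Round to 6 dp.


R_total = 3.88 + 3.29 + 0.44 = 7.61
U = 1/7.61 = 0.131406

0.131406


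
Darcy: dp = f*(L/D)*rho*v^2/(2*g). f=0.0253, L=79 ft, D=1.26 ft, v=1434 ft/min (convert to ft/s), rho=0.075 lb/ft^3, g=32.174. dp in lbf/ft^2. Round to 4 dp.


v_fps = 1434/60 = 23.9 ft/s
dp = 0.0253*(79/1.26)*0.075*23.9^2/(2*32.174) = 1.0561 lbf/ft^2

1.0561 lbf/ft^2


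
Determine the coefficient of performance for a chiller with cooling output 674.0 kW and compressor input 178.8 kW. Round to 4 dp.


COP = 674.0 / 178.8 = 3.7696

3.7696


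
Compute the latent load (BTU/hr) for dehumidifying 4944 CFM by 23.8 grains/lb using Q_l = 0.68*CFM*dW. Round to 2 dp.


Q = 0.68 * 4944 * 23.8 = 80013.70 BTU/hr

80013.70 BTU/hr


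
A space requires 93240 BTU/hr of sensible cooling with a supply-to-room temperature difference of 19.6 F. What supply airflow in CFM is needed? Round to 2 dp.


CFM = 93240 / (1.08 * 19.6) = 4404.76

4404.76 CFM


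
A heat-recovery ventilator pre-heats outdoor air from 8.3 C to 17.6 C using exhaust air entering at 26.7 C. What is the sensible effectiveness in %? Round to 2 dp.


eff = (17.6-8.3)/(26.7-8.3)*100 = 50.54 %

50.54 %


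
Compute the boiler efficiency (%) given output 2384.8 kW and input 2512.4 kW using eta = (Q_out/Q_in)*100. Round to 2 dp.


eta = (2384.8/2512.4)*100 = 94.92 %

94.92 %


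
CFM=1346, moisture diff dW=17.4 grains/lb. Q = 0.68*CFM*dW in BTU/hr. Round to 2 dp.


Q = 0.68 * 1346 * 17.4 = 15925.87 BTU/hr

15925.87 BTU/hr


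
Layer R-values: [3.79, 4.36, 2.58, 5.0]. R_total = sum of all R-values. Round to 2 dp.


R_total = 3.79 + 4.36 + 2.58 + 5.0 = 15.73

15.73


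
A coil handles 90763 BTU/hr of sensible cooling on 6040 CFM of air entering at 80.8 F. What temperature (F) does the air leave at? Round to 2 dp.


dT = 90763/(1.08*6040) = 13.9139
T_leave = 80.8 - 13.9139 = 66.89 F

66.89 F


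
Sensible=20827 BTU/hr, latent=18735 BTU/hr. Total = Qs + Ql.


Qt = 20827 + 18735 = 39562 BTU/hr

39562 BTU/hr


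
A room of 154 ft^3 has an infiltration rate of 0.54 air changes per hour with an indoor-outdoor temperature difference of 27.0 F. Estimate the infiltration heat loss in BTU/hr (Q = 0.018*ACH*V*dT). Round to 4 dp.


Q = 0.018 * 0.54 * 154 * 27.0 = 40.4158 BTU/hr

40.4158 BTU/hr


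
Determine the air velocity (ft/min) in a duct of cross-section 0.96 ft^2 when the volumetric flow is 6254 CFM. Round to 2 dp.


V = 6254 / 0.96 = 6514.58 ft/min

6514.58 ft/min


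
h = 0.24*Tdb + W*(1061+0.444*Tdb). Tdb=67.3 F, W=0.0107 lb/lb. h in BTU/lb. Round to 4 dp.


h = 0.24*67.3 + 0.0107*(1061+0.444*67.3) = 27.8244 BTU/lb

27.8244 BTU/lb


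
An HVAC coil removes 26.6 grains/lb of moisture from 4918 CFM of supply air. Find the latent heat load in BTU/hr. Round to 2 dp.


Q = 0.68 * 4918 * 26.6 = 88956.78 BTU/hr

88956.78 BTU/hr


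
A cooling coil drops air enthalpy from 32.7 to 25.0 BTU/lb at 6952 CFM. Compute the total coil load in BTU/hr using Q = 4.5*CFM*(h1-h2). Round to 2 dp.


Q = 4.5 * 6952 * (32.7 - 25.0) = 240886.80 BTU/hr

240886.80 BTU/hr


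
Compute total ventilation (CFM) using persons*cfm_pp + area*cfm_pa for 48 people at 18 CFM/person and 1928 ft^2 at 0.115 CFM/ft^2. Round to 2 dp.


Total = 48*18 + 1928*0.115 = 1085.72 CFM

1085.72 CFM


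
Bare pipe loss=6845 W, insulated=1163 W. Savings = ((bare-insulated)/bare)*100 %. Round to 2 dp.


Savings = ((6845-1163)/6845)*100 = 83.01 %

83.01 %


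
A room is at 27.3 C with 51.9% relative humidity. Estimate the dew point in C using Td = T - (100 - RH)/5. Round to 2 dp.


Td = 27.3 - (100-51.9)/5 = 17.68 C

17.68 C


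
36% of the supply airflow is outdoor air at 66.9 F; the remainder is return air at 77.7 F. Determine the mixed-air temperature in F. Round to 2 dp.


T_mix = 0.36*66.9 + 0.64*77.7 = 73.81 F

73.81 F


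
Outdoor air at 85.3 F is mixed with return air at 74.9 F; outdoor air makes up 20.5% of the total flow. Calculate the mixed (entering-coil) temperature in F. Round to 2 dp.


T_mix = 74.9 + (20.5/100)*(85.3-74.9) = 77.03 F

77.03 F


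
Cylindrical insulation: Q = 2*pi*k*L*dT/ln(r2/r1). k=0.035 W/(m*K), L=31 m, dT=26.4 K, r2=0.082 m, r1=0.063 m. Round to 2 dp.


Q = 2*pi*0.035*31*26.4/ln(0.082/0.063) = 682.80 W

682.80 W


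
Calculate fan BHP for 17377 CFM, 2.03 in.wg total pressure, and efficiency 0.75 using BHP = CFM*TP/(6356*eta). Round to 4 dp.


BHP = 17377 * 2.03 / (6356 * 0.75) = 7.3999 hp

7.3999 hp


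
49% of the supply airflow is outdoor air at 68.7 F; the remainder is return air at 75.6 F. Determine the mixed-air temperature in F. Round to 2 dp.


T_mix = 0.49*68.7 + 0.51*75.6 = 72.22 F

72.22 F


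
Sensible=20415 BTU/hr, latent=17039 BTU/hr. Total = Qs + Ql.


Qt = 20415 + 17039 = 37454 BTU/hr

37454 BTU/hr


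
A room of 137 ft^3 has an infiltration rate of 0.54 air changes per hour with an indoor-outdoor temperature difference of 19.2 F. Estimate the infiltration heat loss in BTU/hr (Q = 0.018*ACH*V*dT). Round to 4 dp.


Q = 0.018 * 0.54 * 137 * 19.2 = 25.5675 BTU/hr

25.5675 BTU/hr


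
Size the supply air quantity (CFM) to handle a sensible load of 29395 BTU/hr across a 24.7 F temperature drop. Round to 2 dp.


CFM = 29395 / (1.08 * 24.7) = 1101.93

1101.93 CFM


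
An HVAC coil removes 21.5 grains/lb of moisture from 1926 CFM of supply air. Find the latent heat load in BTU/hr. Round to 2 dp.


Q = 0.68 * 1926 * 21.5 = 28158.12 BTU/hr

28158.12 BTU/hr


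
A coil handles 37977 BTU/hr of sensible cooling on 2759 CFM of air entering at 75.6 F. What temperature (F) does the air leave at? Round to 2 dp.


dT = 37977/(1.08*2759) = 12.7452
T_leave = 75.6 - 12.7452 = 62.85 F

62.85 F


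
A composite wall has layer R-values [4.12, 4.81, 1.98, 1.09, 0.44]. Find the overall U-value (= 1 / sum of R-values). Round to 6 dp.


R_total = 4.12 + 4.81 + 1.98 + 1.09 + 0.44 = 12.44
U = 1/12.44 = 0.080386

0.080386


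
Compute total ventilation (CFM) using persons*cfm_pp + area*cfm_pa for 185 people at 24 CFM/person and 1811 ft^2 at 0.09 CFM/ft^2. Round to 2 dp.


Total = 185*24 + 1811*0.09 = 4602.99 CFM

4602.99 CFM


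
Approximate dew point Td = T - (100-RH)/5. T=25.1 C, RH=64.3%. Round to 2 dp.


Td = 25.1 - (100-64.3)/5 = 17.96 C

17.96 C


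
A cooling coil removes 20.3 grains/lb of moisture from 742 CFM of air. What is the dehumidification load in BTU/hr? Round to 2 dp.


Q = 0.68 * 742 * 20.3 = 10242.57 BTU/hr

10242.57 BTU/hr


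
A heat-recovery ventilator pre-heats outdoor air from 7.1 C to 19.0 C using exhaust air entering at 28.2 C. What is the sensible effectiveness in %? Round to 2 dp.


eff = (19.0-7.1)/(28.2-7.1)*100 = 56.40 %

56.40 %


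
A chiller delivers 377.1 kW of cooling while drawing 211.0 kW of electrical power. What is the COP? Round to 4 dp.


COP = 377.1 / 211.0 = 1.7872

1.7872


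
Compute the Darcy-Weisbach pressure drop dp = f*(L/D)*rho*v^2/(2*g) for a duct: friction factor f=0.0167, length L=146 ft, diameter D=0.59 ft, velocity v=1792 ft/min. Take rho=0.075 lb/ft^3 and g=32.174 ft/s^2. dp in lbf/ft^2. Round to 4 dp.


v_fps = 1792/60 = 29.8667 ft/s
dp = 0.0167*(146/0.59)*0.075*29.8667^2/(2*32.174) = 4.2965 lbf/ft^2

4.2965 lbf/ft^2


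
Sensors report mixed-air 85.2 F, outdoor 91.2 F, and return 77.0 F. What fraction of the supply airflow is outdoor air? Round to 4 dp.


frac = (85.2 - 77.0) / (91.2 - 77.0) = 0.5775

0.5775


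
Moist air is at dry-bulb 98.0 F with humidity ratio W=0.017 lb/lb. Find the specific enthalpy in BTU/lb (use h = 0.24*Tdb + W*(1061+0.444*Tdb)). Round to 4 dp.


h = 0.24*98.0 + 0.017*(1061+0.444*98.0) = 42.2967 BTU/lb

42.2967 BTU/lb


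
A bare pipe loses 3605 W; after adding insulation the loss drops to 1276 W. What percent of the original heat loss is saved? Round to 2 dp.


Savings = ((3605-1276)/3605)*100 = 64.60 %

64.60 %


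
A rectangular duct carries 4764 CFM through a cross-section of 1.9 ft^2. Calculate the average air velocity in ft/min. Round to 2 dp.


V = 4764 / 1.9 = 2507.37 ft/min

2507.37 ft/min


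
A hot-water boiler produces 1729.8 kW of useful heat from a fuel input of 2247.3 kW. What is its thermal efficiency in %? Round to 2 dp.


eta = (1729.8/2247.3)*100 = 76.97 %

76.97 %


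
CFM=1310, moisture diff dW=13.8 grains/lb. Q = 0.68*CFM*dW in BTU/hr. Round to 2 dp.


Q = 0.68 * 1310 * 13.8 = 12293.04 BTU/hr

12293.04 BTU/hr


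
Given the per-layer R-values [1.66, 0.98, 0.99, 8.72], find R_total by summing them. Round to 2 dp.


R_total = 1.66 + 0.98 + 0.99 + 8.72 = 12.35

12.35


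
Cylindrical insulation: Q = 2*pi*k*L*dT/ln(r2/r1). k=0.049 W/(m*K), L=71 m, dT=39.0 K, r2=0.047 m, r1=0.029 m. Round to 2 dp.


Q = 2*pi*0.049*71*39.0/ln(0.047/0.029) = 1765.57 W

1765.57 W


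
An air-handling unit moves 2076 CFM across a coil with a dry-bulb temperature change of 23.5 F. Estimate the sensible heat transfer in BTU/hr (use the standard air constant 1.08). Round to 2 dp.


Q = 1.08 * 2076 * 23.5 = 52688.88 BTU/hr

52688.88 BTU/hr


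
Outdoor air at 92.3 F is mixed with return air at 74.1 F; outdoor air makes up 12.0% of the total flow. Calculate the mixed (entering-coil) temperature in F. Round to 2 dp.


T_mix = 74.1 + (12.0/100)*(92.3-74.1) = 76.28 F

76.28 F


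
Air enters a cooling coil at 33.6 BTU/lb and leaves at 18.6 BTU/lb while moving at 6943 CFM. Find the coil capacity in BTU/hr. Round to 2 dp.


Q = 4.5 * 6943 * (33.6 - 18.6) = 468652.50 BTU/hr

468652.50 BTU/hr


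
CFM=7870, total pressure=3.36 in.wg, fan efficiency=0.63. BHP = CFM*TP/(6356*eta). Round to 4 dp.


BHP = 7870 * 3.36 / (6356 * 0.63) = 6.6037 hp

6.6037 hp


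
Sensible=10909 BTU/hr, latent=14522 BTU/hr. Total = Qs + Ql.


Qt = 10909 + 14522 = 25431 BTU/hr

25431 BTU/hr


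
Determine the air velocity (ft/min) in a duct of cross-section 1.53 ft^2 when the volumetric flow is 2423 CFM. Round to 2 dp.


V = 2423 / 1.53 = 1583.66 ft/min

1583.66 ft/min


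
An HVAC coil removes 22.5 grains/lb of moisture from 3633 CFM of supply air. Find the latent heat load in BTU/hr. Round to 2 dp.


Q = 0.68 * 3633 * 22.5 = 55584.90 BTU/hr

55584.90 BTU/hr


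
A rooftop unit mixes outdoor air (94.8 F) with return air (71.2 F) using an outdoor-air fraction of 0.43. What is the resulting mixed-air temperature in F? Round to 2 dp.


T_mix = 0.43*94.8 + 0.57*71.2 = 81.35 F

81.35 F


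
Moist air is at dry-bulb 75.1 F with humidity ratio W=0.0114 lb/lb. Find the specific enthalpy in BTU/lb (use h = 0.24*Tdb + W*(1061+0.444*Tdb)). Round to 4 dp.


h = 0.24*75.1 + 0.0114*(1061+0.444*75.1) = 30.4995 BTU/lb

30.4995 BTU/lb


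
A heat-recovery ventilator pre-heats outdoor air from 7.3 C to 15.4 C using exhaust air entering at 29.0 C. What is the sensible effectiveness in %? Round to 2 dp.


eff = (15.4-7.3)/(29.0-7.3)*100 = 37.33 %

37.33 %


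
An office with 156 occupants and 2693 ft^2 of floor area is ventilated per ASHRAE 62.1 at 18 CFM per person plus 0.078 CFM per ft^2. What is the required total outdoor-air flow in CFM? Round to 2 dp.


Total = 156*18 + 2693*0.078 = 3018.05 CFM

3018.05 CFM


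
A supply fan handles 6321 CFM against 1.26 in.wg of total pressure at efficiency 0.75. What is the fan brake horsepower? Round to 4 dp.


BHP = 6321 * 1.26 / (6356 * 0.75) = 1.6707 hp

1.6707 hp


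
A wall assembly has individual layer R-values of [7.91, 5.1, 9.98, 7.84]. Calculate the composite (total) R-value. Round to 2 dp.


R_total = 7.91 + 5.1 + 9.98 + 7.84 = 30.83

30.83


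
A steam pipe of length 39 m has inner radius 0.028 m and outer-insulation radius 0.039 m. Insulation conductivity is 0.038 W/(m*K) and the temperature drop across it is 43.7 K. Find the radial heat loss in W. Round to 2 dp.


Q = 2*pi*0.038*39*43.7/ln(0.039/0.028) = 1228.04 W

1228.04 W


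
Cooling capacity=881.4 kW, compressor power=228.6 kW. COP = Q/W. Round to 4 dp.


COP = 881.4 / 228.6 = 3.8556

3.8556


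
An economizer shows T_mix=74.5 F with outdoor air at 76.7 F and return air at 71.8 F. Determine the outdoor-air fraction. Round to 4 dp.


frac = (74.5 - 71.8) / (76.7 - 71.8) = 0.5510

0.5510


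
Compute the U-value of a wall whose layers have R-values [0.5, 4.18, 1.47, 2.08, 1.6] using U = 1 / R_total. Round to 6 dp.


R_total = 0.5 + 4.18 + 1.47 + 2.08 + 1.6 = 9.83
U = 1/9.83 = 0.101729

0.101729


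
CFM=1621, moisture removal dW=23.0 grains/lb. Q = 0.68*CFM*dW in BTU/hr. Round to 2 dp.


Q = 0.68 * 1621 * 23.0 = 25352.44 BTU/hr

25352.44 BTU/hr


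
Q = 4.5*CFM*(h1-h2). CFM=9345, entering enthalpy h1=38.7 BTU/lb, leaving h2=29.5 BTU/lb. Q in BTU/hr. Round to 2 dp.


Q = 4.5 * 9345 * (38.7 - 29.5) = 386883.00 BTU/hr

386883.00 BTU/hr


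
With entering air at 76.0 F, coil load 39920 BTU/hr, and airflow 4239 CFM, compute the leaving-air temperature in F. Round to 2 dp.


dT = 39920/(1.08*4239) = 8.7197
T_leave = 76.0 - 8.7197 = 67.28 F

67.28 F


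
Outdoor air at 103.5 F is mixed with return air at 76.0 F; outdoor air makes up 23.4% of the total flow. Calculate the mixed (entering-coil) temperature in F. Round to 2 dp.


T_mix = 76.0 + (23.4/100)*(103.5-76.0) = 82.44 F

82.44 F


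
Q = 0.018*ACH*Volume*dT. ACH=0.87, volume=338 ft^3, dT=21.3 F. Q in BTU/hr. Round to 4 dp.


Q = 0.018 * 0.87 * 338 * 21.3 = 112.7426 BTU/hr

112.7426 BTU/hr


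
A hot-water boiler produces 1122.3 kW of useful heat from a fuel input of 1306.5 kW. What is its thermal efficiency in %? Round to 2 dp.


eta = (1122.3/1306.5)*100 = 85.90 %

85.90 %


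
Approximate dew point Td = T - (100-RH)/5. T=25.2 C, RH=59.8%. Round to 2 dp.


Td = 25.2 - (100-59.8)/5 = 17.16 C

17.16 C


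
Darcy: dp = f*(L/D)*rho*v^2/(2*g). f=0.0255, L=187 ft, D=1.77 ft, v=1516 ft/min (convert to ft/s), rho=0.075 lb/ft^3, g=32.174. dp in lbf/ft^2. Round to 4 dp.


v_fps = 1516/60 = 25.2667 ft/s
dp = 0.0255*(187/1.77)*0.075*25.2667^2/(2*32.174) = 2.0046 lbf/ft^2

2.0046 lbf/ft^2


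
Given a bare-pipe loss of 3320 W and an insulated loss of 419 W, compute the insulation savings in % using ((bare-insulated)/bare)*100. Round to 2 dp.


Savings = ((3320-419)/3320)*100 = 87.38 %

87.38 %


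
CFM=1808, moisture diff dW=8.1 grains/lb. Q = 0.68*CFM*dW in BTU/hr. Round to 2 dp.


Q = 0.68 * 1808 * 8.1 = 9958.46 BTU/hr

9958.46 BTU/hr


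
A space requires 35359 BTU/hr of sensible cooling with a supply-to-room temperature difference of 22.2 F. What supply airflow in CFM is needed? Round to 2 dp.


CFM = 35359 / (1.08 * 22.2) = 1474.77

1474.77 CFM


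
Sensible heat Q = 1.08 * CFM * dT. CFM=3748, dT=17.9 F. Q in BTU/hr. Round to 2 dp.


Q = 1.08 * 3748 * 17.9 = 72456.34 BTU/hr

72456.34 BTU/hr


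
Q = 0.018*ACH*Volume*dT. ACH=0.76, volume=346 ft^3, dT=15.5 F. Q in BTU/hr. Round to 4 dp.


Q = 0.018 * 0.76 * 346 * 15.5 = 73.3658 BTU/hr

73.3658 BTU/hr


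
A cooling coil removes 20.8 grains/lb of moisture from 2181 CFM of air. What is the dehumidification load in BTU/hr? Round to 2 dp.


Q = 0.68 * 2181 * 20.8 = 30848.06 BTU/hr

30848.06 BTU/hr


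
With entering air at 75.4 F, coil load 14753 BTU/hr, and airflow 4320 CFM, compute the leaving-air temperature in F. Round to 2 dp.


dT = 14753/(1.08*4320) = 3.1621
T_leave = 75.4 - 3.1621 = 72.24 F

72.24 F


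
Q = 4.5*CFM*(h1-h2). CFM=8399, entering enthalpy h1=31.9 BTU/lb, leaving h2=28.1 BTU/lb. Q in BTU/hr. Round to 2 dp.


Q = 4.5 * 8399 * (31.9 - 28.1) = 143622.90 BTU/hr

143622.90 BTU/hr


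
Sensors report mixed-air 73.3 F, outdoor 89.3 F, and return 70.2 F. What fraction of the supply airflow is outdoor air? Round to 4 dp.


frac = (73.3 - 70.2) / (89.3 - 70.2) = 0.1623

0.1623


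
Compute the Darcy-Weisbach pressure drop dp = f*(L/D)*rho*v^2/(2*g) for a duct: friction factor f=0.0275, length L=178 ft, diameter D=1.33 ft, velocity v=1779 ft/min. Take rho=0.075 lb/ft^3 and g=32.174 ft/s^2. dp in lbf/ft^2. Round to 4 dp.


v_fps = 1779/60 = 29.65 ft/s
dp = 0.0275*(178/1.33)*0.075*29.65^2/(2*32.174) = 3.7712 lbf/ft^2

3.7712 lbf/ft^2


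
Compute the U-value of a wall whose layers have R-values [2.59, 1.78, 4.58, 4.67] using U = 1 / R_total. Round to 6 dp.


R_total = 2.59 + 1.78 + 4.58 + 4.67 = 13.62
U = 1/13.62 = 0.073421

0.073421


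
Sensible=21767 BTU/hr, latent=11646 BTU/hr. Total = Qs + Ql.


Qt = 21767 + 11646 = 33413 BTU/hr

33413 BTU/hr


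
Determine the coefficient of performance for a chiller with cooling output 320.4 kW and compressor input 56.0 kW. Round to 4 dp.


COP = 320.4 / 56.0 = 5.7214

5.7214


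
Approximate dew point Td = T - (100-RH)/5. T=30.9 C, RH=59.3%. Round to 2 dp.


Td = 30.9 - (100-59.3)/5 = 22.76 C

22.76 C


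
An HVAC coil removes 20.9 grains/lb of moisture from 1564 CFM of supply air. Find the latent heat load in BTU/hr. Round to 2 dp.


Q = 0.68 * 1564 * 20.9 = 22227.57 BTU/hr

22227.57 BTU/hr


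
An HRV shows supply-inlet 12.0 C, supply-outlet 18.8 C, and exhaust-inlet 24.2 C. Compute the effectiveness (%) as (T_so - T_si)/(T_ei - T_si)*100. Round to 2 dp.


eff = (18.8-12.0)/(24.2-12.0)*100 = 55.74 %

55.74 %


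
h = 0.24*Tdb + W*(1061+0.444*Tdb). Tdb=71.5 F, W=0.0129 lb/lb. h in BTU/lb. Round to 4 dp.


h = 0.24*71.5 + 0.0129*(1061+0.444*71.5) = 31.2564 BTU/lb

31.2564 BTU/lb


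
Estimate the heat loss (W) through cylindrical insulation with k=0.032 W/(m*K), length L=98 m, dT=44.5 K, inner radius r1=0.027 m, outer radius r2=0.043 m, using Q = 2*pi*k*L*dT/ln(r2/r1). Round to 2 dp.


Q = 2*pi*0.032*98*44.5/ln(0.043/0.027) = 1884.19 W

1884.19 W


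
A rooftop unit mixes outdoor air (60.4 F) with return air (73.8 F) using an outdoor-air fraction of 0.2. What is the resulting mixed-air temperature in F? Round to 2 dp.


T_mix = 0.2*60.4 + 0.8*73.8 = 71.12 F

71.12 F


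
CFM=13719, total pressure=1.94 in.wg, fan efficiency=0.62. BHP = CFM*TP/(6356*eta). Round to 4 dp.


BHP = 13719 * 1.94 / (6356 * 0.62) = 6.7538 hp

6.7538 hp


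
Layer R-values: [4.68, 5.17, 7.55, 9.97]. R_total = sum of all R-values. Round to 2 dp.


R_total = 4.68 + 5.17 + 7.55 + 9.97 = 27.37

27.37


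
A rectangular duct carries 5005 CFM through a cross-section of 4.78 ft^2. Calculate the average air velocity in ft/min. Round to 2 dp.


V = 5005 / 4.78 = 1047.07 ft/min

1047.07 ft/min


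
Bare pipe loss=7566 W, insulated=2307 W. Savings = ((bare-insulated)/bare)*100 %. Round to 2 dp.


Savings = ((7566-2307)/7566)*100 = 69.51 %

69.51 %


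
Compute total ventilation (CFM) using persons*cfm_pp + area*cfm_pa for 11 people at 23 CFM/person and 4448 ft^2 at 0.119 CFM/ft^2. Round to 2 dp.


Total = 11*23 + 4448*0.119 = 782.31 CFM

782.31 CFM


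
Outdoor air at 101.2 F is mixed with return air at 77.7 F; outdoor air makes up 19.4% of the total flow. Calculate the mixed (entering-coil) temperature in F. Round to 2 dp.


T_mix = 77.7 + (19.4/100)*(101.2-77.7) = 82.26 F

82.26 F


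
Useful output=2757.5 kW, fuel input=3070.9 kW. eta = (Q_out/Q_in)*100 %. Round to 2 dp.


eta = (2757.5/3070.9)*100 = 89.79 %

89.79 %
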